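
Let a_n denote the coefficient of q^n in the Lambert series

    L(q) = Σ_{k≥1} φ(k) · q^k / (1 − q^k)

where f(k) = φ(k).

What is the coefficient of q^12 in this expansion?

n=12: 12·1 6·2 4·3 3·4 2·6 1·12  φ→[4+2+2+2+1+1]=12

a_12 = 12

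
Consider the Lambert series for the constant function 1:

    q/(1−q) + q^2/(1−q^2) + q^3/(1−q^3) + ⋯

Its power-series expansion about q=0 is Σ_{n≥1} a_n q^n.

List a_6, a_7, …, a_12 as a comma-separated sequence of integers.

4, 2, 4, 3, 4, 2, 6

q^6  k|6↦f(k): 6:1 3:1 2:1 1:1  a_6=4
[q^7] f(7)=1,f(1)=1 ⇒ 2
n=8: 8·1 4·2 2·4 1·8  f→[1+1+1+1]=4
[q^9] f(9)=1,f(3)=1,f(1)=1 ⇒ 3
[q^10] f(10)=1,f(5)=1,f(2)=1,f(1)=1 ⇒ 4
[q^11] f(1)=1,f(11)=1 ⇒ 2
q^12  k|12↦f(k): 1:1 2:1 3:1 4:1 6:1 12:1  a_12=6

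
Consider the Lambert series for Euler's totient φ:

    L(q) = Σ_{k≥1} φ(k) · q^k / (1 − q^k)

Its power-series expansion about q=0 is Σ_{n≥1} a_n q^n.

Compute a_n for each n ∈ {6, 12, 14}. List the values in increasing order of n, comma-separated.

q^6  k|6↦φ(k): 1:1 2:1 3:2 6:2  a_6=6
d|12:{1,2,3,4,6,12}  Σφ=1+1+2+2+2+4=12
[q^14] φ(1)=1,φ(2)=1,φ(7)=6,φ(14)=6 ⇒ 14

6, 12, 14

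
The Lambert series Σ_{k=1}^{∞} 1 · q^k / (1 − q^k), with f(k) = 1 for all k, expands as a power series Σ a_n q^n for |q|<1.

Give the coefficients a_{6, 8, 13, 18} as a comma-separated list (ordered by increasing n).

d|6:{6,3,2,1}  Σf=1+1+1+1=4
d|8:{8,4,2,1}  Σf=1+1+1+1=4
n=13: 1·13 13·1  f→[1+1]=2
d|18:{18,9,6,3,2,1}  Σf=1+1+1+1+1+1=6

4, 4, 2, 6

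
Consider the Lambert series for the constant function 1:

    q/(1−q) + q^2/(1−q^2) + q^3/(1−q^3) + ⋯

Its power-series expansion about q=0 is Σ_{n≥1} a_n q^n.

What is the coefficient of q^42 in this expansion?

a_42 = 8

d|42:{1,2,3,6,7,14,21,42}  Σf=1+1+1+1+1+1+1+1=8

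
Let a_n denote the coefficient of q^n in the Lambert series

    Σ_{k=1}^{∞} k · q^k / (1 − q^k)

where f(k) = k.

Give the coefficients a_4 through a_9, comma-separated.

n=4: 1·4 2·2 4·1  f→[1+2+4]=7
[q^5] f(5)=5,f(1)=1 ⇒ 6
n=6: 6·1 3·2 2·3 1·6  f→[6+3+2+1]=12
d|7:{7,1}  Σf=7+1=8
q^8  k|8↦f(k): 8:8 4:4 2:2 1:1  a_8=15
n=9: 9·1 3·3 1·9  f→[9+3+1]=13

7, 6, 12, 8, 15, 13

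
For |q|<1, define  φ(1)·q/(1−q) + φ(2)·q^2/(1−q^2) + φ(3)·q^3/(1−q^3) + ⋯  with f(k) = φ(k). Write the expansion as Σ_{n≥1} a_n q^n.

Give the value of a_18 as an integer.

q^18  k|18↦φ(k): 18:6 9:6 6:2 3:2 2:1 1:1  a_18=18

a_18 = 18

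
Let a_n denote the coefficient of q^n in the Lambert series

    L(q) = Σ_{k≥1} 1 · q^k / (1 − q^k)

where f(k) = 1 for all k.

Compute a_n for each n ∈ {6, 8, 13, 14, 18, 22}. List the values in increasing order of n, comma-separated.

4, 4, 2, 4, 6, 4

n=6: 6·1 3·2 2·3 1·6  f→[1+1+1+1]=4
n=8: 1·8 2·4 4·2 8·1  f→[1+1+1+1]=4
[q^13] f(13)=1,f(1)=1 ⇒ 2
q^14  k|14↦f(k): 14:1 7:1 2:1 1:1  a_14=4
n=18: 1·18 2·9 3·6 6·3 9·2 18·1  f→[1+1+1+1+1+1]=6
[q^22] f(1)=1,f(2)=1,f(11)=1,f(22)=1 ⇒ 4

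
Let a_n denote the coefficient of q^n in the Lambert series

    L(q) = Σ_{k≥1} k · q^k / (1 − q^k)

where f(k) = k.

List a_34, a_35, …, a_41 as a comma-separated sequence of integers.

n=34: 1·34 2·17 17·2 34·1  f→[1+2+17+34]=54
[q^35] f(1)=1,f(5)=5,f(7)=7,f(35)=35 ⇒ 48
n=36: 1·36 2·18 3·12 4·9 6·6 9·4 12·3 18·2 36·1  f→[1+2+3+4+6+9+12+18+36]=91
[q^37] f(37)=37,f(1)=1 ⇒ 38
n=38: 1·38 2·19 19·2 38·1  f→[1+2+19+38]=60
[q^39] f(1)=1,f(3)=3,f(13)=13,f(39)=39 ⇒ 56
d|40:{40,20,10,8,5,4,2,1}  Σf=40+20+10+8+5+4+2+1=90
q^41  k|41↦f(k): 1:1 41:41  a_41=42

54, 48, 91, 38, 60, 56, 90, 42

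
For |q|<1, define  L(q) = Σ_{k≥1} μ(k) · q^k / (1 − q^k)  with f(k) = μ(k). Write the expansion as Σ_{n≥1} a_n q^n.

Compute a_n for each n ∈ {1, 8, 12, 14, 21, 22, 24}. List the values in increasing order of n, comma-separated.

1, 0, 0, 0, 0, 0, 0

n=1: 1·1  μ→[1]=1
d|8:{1,2,4,8}  Σμ=1+(-1)+0+0=0
q^12  k|12↦μ(k): 12:0 6:1 4:0 3:-1 2:-1 1:1  a_12=0
[q^14] μ(1)=1,μ(2)=-1,μ(7)=-1,μ(14)=1 ⇒ 0
[q^21] μ(21)=1,μ(7)=-1,μ(3)=-1,μ(1)=1 ⇒ 0
d|22:{22,11,2,1}  Σμ=1+(-1)+(-1)+1=0
n=24: 24·1 12·2 8·3 6·4 4·6 3·8 2·12 1·24  μ→[0+0+0+1+0+(-1)+(-1)+1]=0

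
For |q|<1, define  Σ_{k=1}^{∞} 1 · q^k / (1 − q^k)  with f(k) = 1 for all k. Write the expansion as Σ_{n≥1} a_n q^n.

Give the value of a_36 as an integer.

[q^36] f(36)=1,f(18)=1,f(12)=1,f(9)=1,f(6)=1,f(4)=1,f(3)=1,f(2)=1,f(1)=1 ⇒ 9

a_36 = 9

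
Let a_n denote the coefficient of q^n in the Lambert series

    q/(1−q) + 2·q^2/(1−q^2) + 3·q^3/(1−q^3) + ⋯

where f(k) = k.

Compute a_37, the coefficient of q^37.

a_37 = 38

n=37: 1·37 37·1  f→[1+37]=38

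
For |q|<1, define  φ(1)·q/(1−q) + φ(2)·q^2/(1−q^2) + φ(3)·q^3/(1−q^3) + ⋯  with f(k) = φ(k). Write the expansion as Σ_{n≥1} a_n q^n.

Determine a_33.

n=33: 33·1 11·3 3·11 1·33  φ→[20+10+2+1]=33

a_33 = 33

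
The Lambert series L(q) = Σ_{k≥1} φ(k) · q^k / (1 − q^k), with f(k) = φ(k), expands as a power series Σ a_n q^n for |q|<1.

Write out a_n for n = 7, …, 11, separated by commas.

d|7:{7,1}  Σφ=6+1=7
[q^8] φ(1)=1,φ(2)=1,φ(4)=2,φ(8)=4 ⇒ 8
[q^9] φ(9)=6,φ(3)=2,φ(1)=1 ⇒ 9
[q^10] φ(10)=4,φ(5)=4,φ(2)=1,φ(1)=1 ⇒ 10
[q^11] φ(1)=1,φ(11)=10 ⇒ 11

7, 8, 9, 10, 11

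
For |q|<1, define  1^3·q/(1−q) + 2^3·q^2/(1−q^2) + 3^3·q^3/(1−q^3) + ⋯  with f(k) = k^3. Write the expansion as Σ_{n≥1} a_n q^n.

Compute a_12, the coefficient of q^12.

q^12  k|12↦f(k): 1:1 2:8 3:27 4:64 6:216 12:1728  a_12=2044

a_12 = 2044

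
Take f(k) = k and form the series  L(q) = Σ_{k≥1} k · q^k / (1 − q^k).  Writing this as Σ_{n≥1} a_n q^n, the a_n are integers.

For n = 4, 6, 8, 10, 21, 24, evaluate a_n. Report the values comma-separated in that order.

n=4: 1·4 2·2 4·1  f→[1+2+4]=7
n=6: 6·1 3·2 2·3 1·6  f→[6+3+2+1]=12
n=8: 1·8 2·4 4·2 8·1  f→[1+2+4+8]=15
[q^10] f(10)=10,f(5)=5,f(2)=2,f(1)=1 ⇒ 18
n=21: 21·1 7·3 3·7 1·21  f→[21+7+3+1]=32
q^24  k|24↦f(k): 1:1 2:2 3:3 4:4 6:6 8:8 12:12 24:24  a_24=60

7, 12, 15, 18, 32, 60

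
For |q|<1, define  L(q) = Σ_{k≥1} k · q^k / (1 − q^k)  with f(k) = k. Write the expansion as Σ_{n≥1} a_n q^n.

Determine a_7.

a_7 = 8

d|7:{1,7}  Σf=1+7=8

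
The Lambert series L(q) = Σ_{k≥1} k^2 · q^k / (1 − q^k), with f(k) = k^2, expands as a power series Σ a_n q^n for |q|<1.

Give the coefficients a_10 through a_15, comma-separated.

n=10: 1·10 2·5 5·2 10·1  f→[1+4+25+100]=130
[q^11] f(11)=121,f(1)=1 ⇒ 122
n=12: 1·12 2·6 3·4 4·3 6·2 12·1  f→[1+4+9+16+36+144]=210
n=13: 13·1 1·13  f→[169+1]=170
q^14  k|14↦f(k): 14:196 7:49 2:4 1:1  a_14=250
n=15: 1·15 3·5 5·3 15·1  f→[1+9+25+225]=260

130, 122, 210, 170, 250, 260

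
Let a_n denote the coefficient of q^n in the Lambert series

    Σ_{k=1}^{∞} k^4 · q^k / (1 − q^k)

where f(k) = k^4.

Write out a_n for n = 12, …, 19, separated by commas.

22386, 28562, 40834, 51332, 69905, 83522, 112931, 130322

[q^12] f(1)=1,f(2)=16,f(3)=81,f(4)=256,f(6)=1296,f(12)=20736 ⇒ 22386
[q^13] f(13)=28561,f(1)=1 ⇒ 28562
[q^14] f(14)=38416,f(7)=2401,f(2)=16,f(1)=1 ⇒ 40834
n=15: 15·1 5·3 3·5 1·15  f→[50625+625+81+1]=51332
[q^16] f(1)=1,f(2)=16,f(4)=256,f(8)=4096,f(16)=65536 ⇒ 69905
n=17: 1·17 17·1  f→[1+83521]=83522
d|18:{18,9,6,3,2,1}  Σf=104976+6561+1296+81+16+1=112931
n=19: 19·1 1·19  f→[130321+1]=130322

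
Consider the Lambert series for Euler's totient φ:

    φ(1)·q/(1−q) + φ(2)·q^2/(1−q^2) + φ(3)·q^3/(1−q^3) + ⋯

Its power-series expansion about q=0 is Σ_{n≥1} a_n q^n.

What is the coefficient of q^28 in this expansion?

q^28  k|28↦φ(k): 28:12 14:6 7:6 4:2 2:1 1:1  a_28=28

a_28 = 28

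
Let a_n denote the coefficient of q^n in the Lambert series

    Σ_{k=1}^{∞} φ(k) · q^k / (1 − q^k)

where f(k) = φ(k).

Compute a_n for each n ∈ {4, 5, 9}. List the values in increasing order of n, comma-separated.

q^4  k|4↦φ(k): 4:2 2:1 1:1  a_4=4
d|5:{1,5}  Σφ=1+4=5
q^9  k|9↦φ(k): 9:6 3:2 1:1  a_9=9

4, 5, 9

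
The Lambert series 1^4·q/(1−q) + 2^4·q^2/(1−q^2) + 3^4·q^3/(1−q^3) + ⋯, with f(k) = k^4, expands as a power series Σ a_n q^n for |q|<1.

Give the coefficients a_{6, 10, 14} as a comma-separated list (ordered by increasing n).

1394, 10642, 40834

[q^6] f(6)=1296,f(3)=81,f(2)=16,f(1)=1 ⇒ 1394
n=10: 10·1 5·2 2·5 1·10  f→[10000+625+16+1]=10642
[q^14] f(1)=1,f(2)=16,f(7)=2401,f(14)=38416 ⇒ 40834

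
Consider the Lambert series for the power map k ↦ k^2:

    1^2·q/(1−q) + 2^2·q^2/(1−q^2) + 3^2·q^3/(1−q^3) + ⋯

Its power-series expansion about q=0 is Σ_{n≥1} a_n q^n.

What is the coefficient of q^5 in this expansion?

a_5 = 26

n=5: 5·1 1·5  f→[25+1]=26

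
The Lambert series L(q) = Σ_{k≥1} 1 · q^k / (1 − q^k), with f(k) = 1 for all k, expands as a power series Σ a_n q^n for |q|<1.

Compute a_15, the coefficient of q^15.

a_15 = 4

d|15:{15,5,3,1}  Σf=1+1+1+1=4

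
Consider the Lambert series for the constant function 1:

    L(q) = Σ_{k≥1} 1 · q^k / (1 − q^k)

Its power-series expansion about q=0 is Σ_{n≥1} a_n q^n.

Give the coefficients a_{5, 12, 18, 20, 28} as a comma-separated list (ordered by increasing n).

n=5: 5·1 1·5  f→[1+1]=2
n=12: 1·12 2·6 3·4 4·3 6·2 12·1  f→[1+1+1+1+1+1]=6
[q^18] f(1)=1,f(2)=1,f(3)=1,f(6)=1,f(9)=1,f(18)=1 ⇒ 6
n=20: 1·20 2·10 4·5 5·4 10·2 20·1  f→[1+1+1+1+1+1]=6
n=28: 28·1 14·2 7·4 4·7 2·14 1·28  f→[1+1+1+1+1+1]=6

2, 6, 6, 6, 6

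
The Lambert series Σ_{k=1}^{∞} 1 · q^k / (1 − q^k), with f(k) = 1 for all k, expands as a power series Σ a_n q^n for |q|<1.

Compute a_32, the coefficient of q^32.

d|32:{1,2,4,8,16,32}  Σf=1+1+1+1+1+1=6

a_32 = 6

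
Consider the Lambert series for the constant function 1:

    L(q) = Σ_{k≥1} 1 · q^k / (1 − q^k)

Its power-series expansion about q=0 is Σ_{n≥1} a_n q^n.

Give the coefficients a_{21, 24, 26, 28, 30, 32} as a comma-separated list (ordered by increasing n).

n=21: 1·21 3·7 7·3 21·1  f→[1+1+1+1]=4
q^24  k|24↦f(k): 24:1 12:1 8:1 6:1 4:1 3:1 2:1 1:1  a_24=8
q^26  k|26↦f(k): 1:1 2:1 13:1 26:1  a_26=4
q^28  k|28↦f(k): 1:1 2:1 4:1 7:1 14:1 28:1  a_28=6
[q^30] f(1)=1,f(2)=1,f(3)=1,f(5)=1,f(6)=1,f(10)=1,f(15)=1,f(30)=1 ⇒ 8
q^32  k|32↦f(k): 32:1 16:1 8:1 4:1 2:1 1:1  a_32=6

4, 8, 4, 6, 8, 6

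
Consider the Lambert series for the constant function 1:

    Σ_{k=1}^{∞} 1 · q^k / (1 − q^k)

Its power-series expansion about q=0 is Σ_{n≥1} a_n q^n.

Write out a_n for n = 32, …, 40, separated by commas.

6, 4, 4, 4, 9, 2, 4, 4, 8

q^32  k|32↦f(k): 32:1 16:1 8:1 4:1 2:1 1:1  a_32=6
[q^33] f(1)=1,f(3)=1,f(11)=1,f(33)=1 ⇒ 4
[q^34] f(1)=1,f(2)=1,f(17)=1,f(34)=1 ⇒ 4
d|35:{35,7,5,1}  Σf=1+1+1+1=4
q^36  k|36↦f(k): 36:1 18:1 12:1 9:1 6:1 4:1 3:1 2:1 1:1  a_36=9
d|37:{37,1}  Σf=1+1=2
[q^38] f(1)=1,f(2)=1,f(19)=1,f(38)=1 ⇒ 4
n=39: 1·39 3·13 13·3 39·1  f→[1+1+1+1]=4
q^40  k|40↦f(k): 40:1 20:1 10:1 8:1 5:1 4:1 2:1 1:1  a_40=8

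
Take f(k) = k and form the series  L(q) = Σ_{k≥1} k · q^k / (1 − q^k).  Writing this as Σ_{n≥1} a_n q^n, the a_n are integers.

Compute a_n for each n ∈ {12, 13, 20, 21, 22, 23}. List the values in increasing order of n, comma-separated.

28, 14, 42, 32, 36, 24

n=12: 12·1 6·2 4·3 3·4 2·6 1·12  f→[12+6+4+3+2+1]=28
d|13:{1,13}  Σf=1+13=14
n=20: 1·20 2·10 4·5 5·4 10·2 20·1  f→[1+2+4+5+10+20]=42
q^21  k|21↦f(k): 1:1 3:3 7:7 21:21  a_21=32
d|22:{1,2,11,22}  Σf=1+2+11+22=36
n=23: 1·23 23·1  f→[1+23]=24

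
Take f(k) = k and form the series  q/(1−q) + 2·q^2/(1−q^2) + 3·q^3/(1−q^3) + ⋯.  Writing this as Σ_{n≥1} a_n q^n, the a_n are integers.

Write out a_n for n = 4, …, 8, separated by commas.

n=4: 4·1 2·2 1·4  f→[4+2+1]=7
n=5: 1·5 5·1  f→[1+5]=6
d|6:{6,3,2,1}  Σf=6+3+2+1=12
[q^7] f(1)=1,f(7)=7 ⇒ 8
q^8  k|8↦f(k): 1:1 2:2 4:4 8:8  a_8=15

7, 6, 12, 8, 15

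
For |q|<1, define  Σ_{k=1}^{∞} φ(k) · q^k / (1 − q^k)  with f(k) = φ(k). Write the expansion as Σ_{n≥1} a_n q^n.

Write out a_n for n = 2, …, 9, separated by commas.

n=2: 2·1 1·2  φ→[1+1]=2
[q^3] φ(3)=2,φ(1)=1 ⇒ 3
[q^4] φ(4)=2,φ(2)=1,φ(1)=1 ⇒ 4
n=5: 1·5 5·1  φ→[1+4]=5
d|6:{1,2,3,6}  Σφ=1+1+2+2=6
d|7:{7,1}  Σφ=6+1=7
d|8:{8,4,2,1}  Σφ=4+2+1+1=8
[q^9] φ(1)=1,φ(3)=2,φ(9)=6 ⇒ 9

2, 3, 4, 5, 6, 7, 8, 9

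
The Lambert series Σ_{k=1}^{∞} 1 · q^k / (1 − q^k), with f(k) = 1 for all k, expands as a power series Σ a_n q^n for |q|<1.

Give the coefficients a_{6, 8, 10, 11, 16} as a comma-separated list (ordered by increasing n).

n=6: 6·1 3·2 2·3 1·6  f→[1+1+1+1]=4
d|8:{1,2,4,8}  Σf=1+1+1+1=4
d|10:{1,2,5,10}  Σf=1+1+1+1=4
[q^11] f(1)=1,f(11)=1 ⇒ 2
d|16:{16,8,4,2,1}  Σf=1+1+1+1+1=5

4, 4, 4, 2, 5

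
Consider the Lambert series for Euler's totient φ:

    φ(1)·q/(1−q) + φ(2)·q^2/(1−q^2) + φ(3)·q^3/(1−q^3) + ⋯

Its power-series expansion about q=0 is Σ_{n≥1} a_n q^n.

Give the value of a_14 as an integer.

n=14: 1·14 2·7 7·2 14·1  φ→[1+1+6+6]=14

a_14 = 14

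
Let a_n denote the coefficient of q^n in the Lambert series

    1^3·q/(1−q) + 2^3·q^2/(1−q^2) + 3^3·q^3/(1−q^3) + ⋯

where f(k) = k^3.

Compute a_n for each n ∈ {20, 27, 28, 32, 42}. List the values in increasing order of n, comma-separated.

n=20: 1·20 2·10 4·5 5·4 10·2 20·1  f→[1+8+64+125+1000+8000]=9198
d|27:{1,3,9,27}  Σf=1+27+729+19683=20440
q^28  k|28↦f(k): 28:21952 14:2744 7:343 4:64 2:8 1:1  a_28=25112
q^32  k|32↦f(k): 1:1 2:8 4:64 8:512 16:4096 32:32768  a_32=37449
d|42:{42,21,14,7,6,3,2,1}  Σf=74088+9261+2744+343+216+27+8+1=86688

9198, 20440, 25112, 37449, 86688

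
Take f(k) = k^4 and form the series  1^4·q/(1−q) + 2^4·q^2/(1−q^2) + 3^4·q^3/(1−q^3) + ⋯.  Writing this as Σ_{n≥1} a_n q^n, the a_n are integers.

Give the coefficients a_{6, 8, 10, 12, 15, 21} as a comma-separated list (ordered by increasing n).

d|6:{6,3,2,1}  Σf=1296+81+16+1=1394
q^8  k|8↦f(k): 8:4096 4:256 2:16 1:1  a_8=4369
q^10  k|10↦f(k): 10:10000 5:625 2:16 1:1  a_10=10642
d|12:{12,6,4,3,2,1}  Σf=20736+1296+256+81+16+1=22386
[q^15] f(15)=50625,f(5)=625,f(3)=81,f(1)=1 ⇒ 51332
d|21:{21,7,3,1}  Σf=194481+2401+81+1=196964

1394, 4369, 10642, 22386, 51332, 196964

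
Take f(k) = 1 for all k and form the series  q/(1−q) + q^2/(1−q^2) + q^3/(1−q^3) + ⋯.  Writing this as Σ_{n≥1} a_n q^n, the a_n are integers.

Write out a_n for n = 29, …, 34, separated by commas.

n=29: 1·29 29·1  f→[1+1]=2
q^30  k|30↦f(k): 1:1 2:1 3:1 5:1 6:1 10:1 15:1 30:1  a_30=8
n=31: 31·1 1·31  f→[1+1]=2
[q^32] f(1)=1,f(2)=1,f(4)=1,f(8)=1,f(16)=1,f(32)=1 ⇒ 6
q^33  k|33↦f(k): 1:1 3:1 11:1 33:1  a_33=4
q^34  k|34↦f(k): 1:1 2:1 17:1 34:1  a_34=4

2, 8, 2, 6, 4, 4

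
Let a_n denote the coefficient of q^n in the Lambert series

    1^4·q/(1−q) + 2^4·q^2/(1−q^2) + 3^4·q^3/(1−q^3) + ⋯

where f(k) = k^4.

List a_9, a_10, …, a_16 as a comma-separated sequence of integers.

q^9  k|9↦f(k): 1:1 3:81 9:6561  a_9=6643
n=10: 10·1 5·2 2·5 1·10  f→[10000+625+16+1]=10642
d|11:{1,11}  Σf=1+14641=14642
d|12:{1,2,3,4,6,12}  Σf=1+16+81+256+1296+20736=22386
d|13:{1,13}  Σf=1+28561=28562
[q^14] f(1)=1,f(2)=16,f(7)=2401,f(14)=38416 ⇒ 40834
q^15  k|15↦f(k): 1:1 3:81 5:625 15:50625  a_15=51332
d|16:{16,8,4,2,1}  Σf=65536+4096+256+16+1=69905

6643, 10642, 14642, 22386, 28562, 40834, 51332, 69905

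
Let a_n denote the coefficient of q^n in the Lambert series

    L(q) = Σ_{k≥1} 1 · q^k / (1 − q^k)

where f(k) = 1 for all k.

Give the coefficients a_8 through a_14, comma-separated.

[q^8] f(8)=1,f(4)=1,f(2)=1,f(1)=1 ⇒ 4
d|9:{9,3,1}  Σf=1+1+1=3
d|10:{10,5,2,1}  Σf=1+1+1+1=4
[q^11] f(1)=1,f(11)=1 ⇒ 2
n=12: 1·12 2·6 3·4 4·3 6·2 12·1  f→[1+1+1+1+1+1]=6
[q^13] f(13)=1,f(1)=1 ⇒ 2
[q^14] f(1)=1,f(2)=1,f(7)=1,f(14)=1 ⇒ 4

4, 3, 4, 2, 6, 2, 4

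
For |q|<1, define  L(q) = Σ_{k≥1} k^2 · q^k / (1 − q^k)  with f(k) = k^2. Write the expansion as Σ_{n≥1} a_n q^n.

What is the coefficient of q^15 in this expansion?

a_15 = 260

q^15  k|15↦f(k): 1:1 3:9 5:25 15:225  a_15=260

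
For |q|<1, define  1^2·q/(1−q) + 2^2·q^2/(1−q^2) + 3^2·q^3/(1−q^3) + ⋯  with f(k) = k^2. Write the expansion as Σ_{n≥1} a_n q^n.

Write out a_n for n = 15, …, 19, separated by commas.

d|15:{1,3,5,15}  Σf=1+9+25+225=260
q^16  k|16↦f(k): 16:256 8:64 4:16 2:4 1:1  a_16=341
d|17:{17,1}  Σf=289+1=290
[q^18] f(1)=1,f(2)=4,f(3)=9,f(6)=36,f(9)=81,f(18)=324 ⇒ 455
n=19: 19·1 1·19  f→[361+1]=362

260, 341, 290, 455, 362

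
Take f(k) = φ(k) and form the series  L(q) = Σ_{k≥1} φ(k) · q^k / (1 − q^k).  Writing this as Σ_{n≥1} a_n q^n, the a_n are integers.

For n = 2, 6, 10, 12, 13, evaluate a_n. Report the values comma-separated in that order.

n=2: 1·2 2·1  φ→[1+1]=2
d|6:{1,2,3,6}  Σφ=1+1+2+2=6
q^10  k|10↦φ(k): 1:1 2:1 5:4 10:4  a_10=10
n=12: 12·1 6·2 4·3 3·4 2·6 1·12  φ→[4+2+2+2+1+1]=12
n=13: 13·1 1·13  φ→[12+1]=13

2, 6, 10, 12, 13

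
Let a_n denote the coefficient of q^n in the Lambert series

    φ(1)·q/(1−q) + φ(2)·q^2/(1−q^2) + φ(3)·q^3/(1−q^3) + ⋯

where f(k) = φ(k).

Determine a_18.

d|18:{1,2,3,6,9,18}  Σφ=1+1+2+2+6+6=18

a_18 = 18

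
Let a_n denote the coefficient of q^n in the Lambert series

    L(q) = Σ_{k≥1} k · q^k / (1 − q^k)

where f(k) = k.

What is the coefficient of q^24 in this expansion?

q^24  k|24↦f(k): 1:1 2:2 3:3 4:4 6:6 8:8 12:12 24:24  a_24=60

a_24 = 60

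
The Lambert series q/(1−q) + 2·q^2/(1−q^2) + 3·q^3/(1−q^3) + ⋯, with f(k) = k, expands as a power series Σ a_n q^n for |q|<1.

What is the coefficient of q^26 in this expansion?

[q^26] f(1)=1,f(2)=2,f(13)=13,f(26)=26 ⇒ 42

a_26 = 42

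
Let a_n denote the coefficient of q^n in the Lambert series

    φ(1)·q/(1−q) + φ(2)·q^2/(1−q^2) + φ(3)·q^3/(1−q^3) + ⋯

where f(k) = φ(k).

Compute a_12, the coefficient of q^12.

q^12  k|12↦φ(k): 1:1 2:1 3:2 4:2 6:2 12:4  a_12=12

a_12 = 12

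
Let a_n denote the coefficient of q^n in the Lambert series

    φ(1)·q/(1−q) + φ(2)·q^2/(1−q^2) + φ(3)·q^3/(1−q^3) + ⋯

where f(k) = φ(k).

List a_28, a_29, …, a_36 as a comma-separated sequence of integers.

[q^28] φ(28)=12,φ(14)=6,φ(7)=6,φ(4)=2,φ(2)=1,φ(1)=1 ⇒ 28
d|29:{29,1}  Σφ=28+1=29
n=30: 1·30 2·15 3·10 5·6 6·5 10·3 15·2 30·1  φ→[1+1+2+4+2+4+8+8]=30
[q^31] φ(1)=1,φ(31)=30 ⇒ 31
n=32: 32·1 16·2 8·4 4·8 2·16 1·32  φ→[16+8+4+2+1+1]=32
d|33:{33,11,3,1}  Σφ=20+10+2+1=33
[q^34] φ(1)=1,φ(2)=1,φ(17)=16,φ(34)=16 ⇒ 34
n=35: 35·1 7·5 5·7 1·35  φ→[24+6+4+1]=35
[q^36] φ(36)=12,φ(18)=6,φ(12)=4,φ(9)=6,φ(6)=2,φ(4)=2,φ(3)=2,φ(2)=1,φ(1)=1 ⇒ 36

28, 29, 30, 31, 32, 33, 34, 35, 36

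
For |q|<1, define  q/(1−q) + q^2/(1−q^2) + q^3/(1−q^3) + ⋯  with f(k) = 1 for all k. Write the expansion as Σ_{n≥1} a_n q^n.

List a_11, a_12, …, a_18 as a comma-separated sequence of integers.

q^11  k|11↦f(k): 1:1 11:1  a_11=2
[q^12] f(12)=1,f(6)=1,f(4)=1,f(3)=1,f(2)=1,f(1)=1 ⇒ 6
q^13  k|13↦f(k): 1:1 13:1  a_13=2
n=14: 14·1 7·2 2·7 1·14  f→[1+1+1+1]=4
q^15  k|15↦f(k): 15:1 5:1 3:1 1:1  a_15=4
d|16:{16,8,4,2,1}  Σf=1+1+1+1+1=5
d|17:{17,1}  Σf=1+1=2
[q^18] f(18)=1,f(9)=1,f(6)=1,f(3)=1,f(2)=1,f(1)=1 ⇒ 6

2, 6, 2, 4, 4, 5, 2, 6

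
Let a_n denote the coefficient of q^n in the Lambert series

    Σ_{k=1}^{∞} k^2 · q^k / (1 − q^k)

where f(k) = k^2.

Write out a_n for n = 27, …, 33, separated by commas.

820, 1050, 842, 1300, 962, 1365, 1220

d|27:{27,9,3,1}  Σf=729+81+9+1=820
q^28  k|28↦f(k): 1:1 2:4 4:16 7:49 14:196 28:784  a_28=1050
q^29  k|29↦f(k): 1:1 29:841  a_29=842
[q^30] f(30)=900,f(15)=225,f(10)=100,f(6)=36,f(5)=25,f(3)=9,f(2)=4,f(1)=1 ⇒ 1300
q^31  k|31↦f(k): 31:961 1:1  a_31=962
n=32: 32·1 16·2 8·4 4·8 2·16 1·32  f→[1024+256+64+16+4+1]=1365
d|33:{1,3,11,33}  Σf=1+9+121+1089=1220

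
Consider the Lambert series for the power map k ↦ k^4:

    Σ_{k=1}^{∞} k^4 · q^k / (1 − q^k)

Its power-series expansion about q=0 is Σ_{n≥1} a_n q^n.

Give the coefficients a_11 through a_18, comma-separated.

[q^11] f(11)=14641,f(1)=1 ⇒ 14642
d|12:{1,2,3,4,6,12}  Σf=1+16+81+256+1296+20736=22386
d|13:{13,1}  Σf=28561+1=28562
n=14: 14·1 7·2 2·7 1·14  f→[38416+2401+16+1]=40834
[q^15] f(1)=1,f(3)=81,f(5)=625,f(15)=50625 ⇒ 51332
[q^16] f(1)=1,f(2)=16,f(4)=256,f(8)=4096,f(16)=65536 ⇒ 69905
q^17  k|17↦f(k): 17:83521 1:1  a_17=83522
d|18:{18,9,6,3,2,1}  Σf=104976+6561+1296+81+16+1=112931

14642, 22386, 28562, 40834, 51332, 69905, 83522, 112931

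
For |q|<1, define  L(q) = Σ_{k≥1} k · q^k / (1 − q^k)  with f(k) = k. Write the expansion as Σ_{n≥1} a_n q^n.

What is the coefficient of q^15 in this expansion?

d|15:{1,3,5,15}  Σf=1+3+5+15=24

a_15 = 24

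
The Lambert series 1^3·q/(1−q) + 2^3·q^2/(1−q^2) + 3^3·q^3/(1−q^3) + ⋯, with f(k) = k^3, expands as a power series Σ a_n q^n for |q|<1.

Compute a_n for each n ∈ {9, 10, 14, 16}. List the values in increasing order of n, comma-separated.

757, 1134, 3096, 4681

n=9: 1·9 3·3 9·1  f→[1+27+729]=757
n=10: 1·10 2·5 5·2 10·1  f→[1+8+125+1000]=1134
q^14  k|14↦f(k): 1:1 2:8 7:343 14:2744  a_14=3096
[q^16] f(1)=1,f(2)=8,f(4)=64,f(8)=512,f(16)=4096 ⇒ 4681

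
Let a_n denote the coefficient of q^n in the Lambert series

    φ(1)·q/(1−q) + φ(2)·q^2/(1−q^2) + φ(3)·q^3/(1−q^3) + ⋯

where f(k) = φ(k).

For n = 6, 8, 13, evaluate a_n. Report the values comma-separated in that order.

n=6: 1·6 2·3 3·2 6·1  φ→[1+1+2+2]=6
n=8: 1·8 2·4 4·2 8·1  φ→[1+1+2+4]=8
n=13: 13·1 1·13  φ→[12+1]=13

6, 8, 13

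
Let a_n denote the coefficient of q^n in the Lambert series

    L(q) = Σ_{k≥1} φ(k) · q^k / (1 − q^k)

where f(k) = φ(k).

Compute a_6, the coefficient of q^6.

d|6:{6,3,2,1}  Σφ=2+2+1+1=6

a_6 = 6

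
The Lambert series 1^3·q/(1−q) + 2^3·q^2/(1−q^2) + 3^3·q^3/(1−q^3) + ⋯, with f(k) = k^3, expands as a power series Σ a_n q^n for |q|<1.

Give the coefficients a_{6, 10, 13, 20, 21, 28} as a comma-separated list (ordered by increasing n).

n=6: 6·1 3·2 2·3 1·6  f→[216+27+8+1]=252
q^10  k|10↦f(k): 1:1 2:8 5:125 10:1000  a_10=1134
[q^13] f(13)=2197,f(1)=1 ⇒ 2198
d|20:{20,10,5,4,2,1}  Σf=8000+1000+125+64+8+1=9198
q^21  k|21↦f(k): 21:9261 7:343 3:27 1:1  a_21=9632
[q^28] f(28)=21952,f(14)=2744,f(7)=343,f(4)=64,f(2)=8,f(1)=1 ⇒ 25112

252, 1134, 2198, 9198, 9632, 25112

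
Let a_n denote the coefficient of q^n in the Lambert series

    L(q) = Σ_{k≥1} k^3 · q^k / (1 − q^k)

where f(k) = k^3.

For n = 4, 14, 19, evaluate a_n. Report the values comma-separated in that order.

q^4  k|4↦f(k): 4:64 2:8 1:1  a_4=73
n=14: 14·1 7·2 2·7 1·14  f→[2744+343+8+1]=3096
d|19:{19,1}  Σf=6859+1=6860

73, 3096, 6860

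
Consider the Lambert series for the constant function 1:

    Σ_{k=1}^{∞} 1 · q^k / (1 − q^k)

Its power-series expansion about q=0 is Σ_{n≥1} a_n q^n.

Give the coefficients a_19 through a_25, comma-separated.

2, 6, 4, 4, 2, 8, 3

q^19  k|19↦f(k): 1:1 19:1  a_19=2
n=20: 1·20 2·10 4·5 5·4 10·2 20·1  f→[1+1+1+1+1+1]=6
d|21:{21,7,3,1}  Σf=1+1+1+1=4
[q^22] f(22)=1,f(11)=1,f(2)=1,f(1)=1 ⇒ 4
d|23:{1,23}  Σf=1+1=2
q^24  k|24↦f(k): 1:1 2:1 3:1 4:1 6:1 8:1 12:1 24:1  a_24=8
[q^25] f(1)=1,f(5)=1,f(25)=1 ⇒ 3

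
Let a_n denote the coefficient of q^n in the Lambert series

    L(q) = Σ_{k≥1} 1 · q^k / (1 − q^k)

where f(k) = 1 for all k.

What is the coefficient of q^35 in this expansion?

[q^35] f(1)=1,f(5)=1,f(7)=1,f(35)=1 ⇒ 4

a_35 = 4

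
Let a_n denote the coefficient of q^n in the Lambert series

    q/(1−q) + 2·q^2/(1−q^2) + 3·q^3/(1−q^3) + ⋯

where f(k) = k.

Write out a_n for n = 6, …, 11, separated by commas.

12, 8, 15, 13, 18, 12

n=6: 6·1 3·2 2·3 1·6  f→[6+3+2+1]=12
q^7  k|7↦f(k): 7:7 1:1  a_7=8
d|8:{8,4,2,1}  Σf=8+4+2+1=15
[q^9] f(1)=1,f(3)=3,f(9)=9 ⇒ 13
d|10:{1,2,5,10}  Σf=1+2+5+10=18
[q^11] f(11)=11,f(1)=1 ⇒ 12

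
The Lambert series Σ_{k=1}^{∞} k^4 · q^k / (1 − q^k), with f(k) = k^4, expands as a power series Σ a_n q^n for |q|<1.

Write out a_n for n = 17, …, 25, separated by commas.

q^17  k|17↦f(k): 1:1 17:83521  a_17=83522
n=18: 18·1 9·2 6·3 3·6 2·9 1·18  f→[104976+6561+1296+81+16+1]=112931
d|19:{19,1}  Σf=130321+1=130322
d|20:{1,2,4,5,10,20}  Σf=1+16+256+625+10000+160000=170898
d|21:{1,3,7,21}  Σf=1+81+2401+194481=196964
n=22: 22·1 11·2 2·11 1·22  f→[234256+14641+16+1]=248914
q^23  k|23↦f(k): 23:279841 1:1  a_23=279842
n=24: 1·24 2·12 3·8 4·6 6·4 8·3 12·2 24·1  f→[1+16+81+256+1296+4096+20736+331776]=358258
d|25:{25,5,1}  Σf=390625+625+1=391251

83522, 112931, 130322, 170898, 196964, 248914, 279842, 358258, 391251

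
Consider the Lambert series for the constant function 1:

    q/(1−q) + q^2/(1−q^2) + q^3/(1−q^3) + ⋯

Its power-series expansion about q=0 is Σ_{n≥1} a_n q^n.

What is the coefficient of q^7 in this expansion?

a_7 = 2

n=7: 1·7 7·1  f→[1+1]=2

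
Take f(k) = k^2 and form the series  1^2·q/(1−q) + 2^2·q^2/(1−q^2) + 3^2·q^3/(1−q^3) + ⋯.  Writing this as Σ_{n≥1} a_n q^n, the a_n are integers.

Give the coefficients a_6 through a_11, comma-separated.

d|6:{1,2,3,6}  Σf=1+4+9+36=50
d|7:{1,7}  Σf=1+49=50
q^8  k|8↦f(k): 8:64 4:16 2:4 1:1  a_8=85
d|9:{9,3,1}  Σf=81+9+1=91
q^10  k|10↦f(k): 10:100 5:25 2:4 1:1  a_10=130
d|11:{11,1}  Σf=121+1=122

50, 50, 85, 91, 130, 122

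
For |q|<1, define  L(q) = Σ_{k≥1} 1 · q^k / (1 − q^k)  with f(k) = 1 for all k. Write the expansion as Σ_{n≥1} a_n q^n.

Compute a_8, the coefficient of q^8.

a_8 = 4

d|8:{1,2,4,8}  Σf=1+1+1+1=4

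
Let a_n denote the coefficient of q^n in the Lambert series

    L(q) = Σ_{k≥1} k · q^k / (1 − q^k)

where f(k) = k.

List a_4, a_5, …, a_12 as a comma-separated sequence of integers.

d|4:{1,2,4}  Σf=1+2+4=7
[q^5] f(1)=1,f(5)=5 ⇒ 6
q^6  k|6↦f(k): 1:1 2:2 3:3 6:6  a_6=12
n=7: 1·7 7·1  f→[1+7]=8
q^8  k|8↦f(k): 1:1 2:2 4:4 8:8  a_8=15
[q^9] f(9)=9,f(3)=3,f(1)=1 ⇒ 13
q^10  k|10↦f(k): 1:1 2:2 5:5 10:10  a_10=18
q^11  k|11↦f(k): 1:1 11:11  a_11=12
q^12  k|12↦f(k): 12:12 6:6 4:4 3:3 2:2 1:1  a_12=28

7, 6, 12, 8, 15, 13, 18, 12, 28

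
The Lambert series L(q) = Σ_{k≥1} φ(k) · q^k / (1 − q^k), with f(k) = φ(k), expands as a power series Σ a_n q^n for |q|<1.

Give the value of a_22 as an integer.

d|22:{22,11,2,1}  Σφ=10+10+1+1=22

a_22 = 22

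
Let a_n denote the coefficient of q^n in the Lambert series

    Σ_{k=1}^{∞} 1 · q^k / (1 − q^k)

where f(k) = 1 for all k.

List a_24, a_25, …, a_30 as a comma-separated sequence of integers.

8, 3, 4, 4, 6, 2, 8

n=24: 1·24 2·12 3·8 4·6 6·4 8·3 12·2 24·1  f→[1+1+1+1+1+1+1+1]=8
d|25:{25,5,1}  Σf=1+1+1=3
q^26  k|26↦f(k): 1:1 2:1 13:1 26:1  a_26=4
q^27  k|27↦f(k): 1:1 3:1 9:1 27:1  a_27=4
n=28: 1·28 2·14 4·7 7·4 14·2 28·1  f→[1+1+1+1+1+1]=6
q^29  k|29↦f(k): 1:1 29:1  a_29=2
d|30:{1,2,3,5,6,10,15,30}  Σf=1+1+1+1+1+1+1+1=8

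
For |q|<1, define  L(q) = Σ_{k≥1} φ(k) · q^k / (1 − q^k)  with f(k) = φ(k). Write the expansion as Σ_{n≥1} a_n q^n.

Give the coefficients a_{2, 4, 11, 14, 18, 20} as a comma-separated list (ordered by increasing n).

[q^2] φ(2)=1,φ(1)=1 ⇒ 2
d|4:{1,2,4}  Σφ=1+1+2=4
d|11:{11,1}  Σφ=10+1=11
d|14:{1,2,7,14}  Σφ=1+1+6+6=14
n=18: 1·18 2·9 3·6 6·3 9·2 18·1  φ→[1+1+2+2+6+6]=18
[q^20] φ(1)=1,φ(2)=1,φ(4)=2,φ(5)=4,φ(10)=4,φ(20)=8 ⇒ 20

2, 4, 11, 14, 18, 20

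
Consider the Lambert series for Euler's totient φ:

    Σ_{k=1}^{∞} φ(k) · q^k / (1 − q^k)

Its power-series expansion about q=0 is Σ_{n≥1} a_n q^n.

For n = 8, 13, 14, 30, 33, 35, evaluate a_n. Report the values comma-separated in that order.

d|8:{1,2,4,8}  Σφ=1+1+2+4=8
d|13:{1,13}  Σφ=1+12=13
[q^14] φ(14)=6,φ(7)=6,φ(2)=1,φ(1)=1 ⇒ 14
n=30: 1·30 2·15 3·10 5·6 6·5 10·3 15·2 30·1  φ→[1+1+2+4+2+4+8+8]=30
n=33: 33·1 11·3 3·11 1·33  φ→[20+10+2+1]=33
[q^35] φ(35)=24,φ(7)=6,φ(5)=4,φ(1)=1 ⇒ 35

8, 13, 14, 30, 33, 35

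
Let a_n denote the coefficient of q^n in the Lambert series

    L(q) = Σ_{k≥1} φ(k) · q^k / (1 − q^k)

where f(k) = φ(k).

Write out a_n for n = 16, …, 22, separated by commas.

n=16: 16·1 8·2 4·4 2·8 1·16  φ→[8+4+2+1+1]=16
d|17:{1,17}  Σφ=1+16=17
[q^18] φ(18)=6,φ(9)=6,φ(6)=2,φ(3)=2,φ(2)=1,φ(1)=1 ⇒ 18
[q^19] φ(1)=1,φ(19)=18 ⇒ 19
q^20  k|20↦φ(k): 1:1 2:1 4:2 5:4 10:4 20:8  a_20=20
n=21: 1·21 3·7 7·3 21·1  φ→[1+2+6+12]=21
q^22  k|22↦φ(k): 22:10 11:10 2:1 1:1  a_22=22

16, 17, 18, 19, 20, 21, 22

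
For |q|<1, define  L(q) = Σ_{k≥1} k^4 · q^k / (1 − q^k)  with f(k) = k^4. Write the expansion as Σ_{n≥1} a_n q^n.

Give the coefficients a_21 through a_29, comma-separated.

196964, 248914, 279842, 358258, 391251, 485554, 538084, 655746, 707282

d|21:{21,7,3,1}  Σf=194481+2401+81+1=196964
n=22: 1·22 2·11 11·2 22·1  f→[1+16+14641+234256]=248914
q^23  k|23↦f(k): 1:1 23:279841  a_23=279842
q^24  k|24↦f(k): 24:331776 12:20736 8:4096 6:1296 4:256 3:81 2:16 1:1  a_24=358258
q^25  k|25↦f(k): 1:1 5:625 25:390625  a_25=391251
[q^26] f(26)=456976,f(13)=28561,f(2)=16,f(1)=1 ⇒ 485554
n=27: 1·27 3·9 9·3 27·1  f→[1+81+6561+531441]=538084
[q^28] f(28)=614656,f(14)=38416,f(7)=2401,f(4)=256,f(2)=16,f(1)=1 ⇒ 655746
d|29:{1,29}  Σf=1+707281=707282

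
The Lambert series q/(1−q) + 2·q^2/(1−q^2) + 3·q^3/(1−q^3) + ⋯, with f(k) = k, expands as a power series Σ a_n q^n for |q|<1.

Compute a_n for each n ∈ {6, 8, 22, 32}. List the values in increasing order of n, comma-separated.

[q^6] f(1)=1,f(2)=2,f(3)=3,f(6)=6 ⇒ 12
d|8:{8,4,2,1}  Σf=8+4+2+1=15
q^22  k|22↦f(k): 22:22 11:11 2:2 1:1  a_22=36
q^32  k|32↦f(k): 32:32 16:16 8:8 4:4 2:2 1:1  a_32=63

12, 15, 36, 63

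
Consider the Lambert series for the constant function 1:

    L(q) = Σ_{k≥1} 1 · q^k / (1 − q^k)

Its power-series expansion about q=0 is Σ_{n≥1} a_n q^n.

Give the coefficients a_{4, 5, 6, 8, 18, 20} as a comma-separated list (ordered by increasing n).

3, 2, 4, 4, 6, 6

d|4:{1,2,4}  Σf=1+1+1=3
q^5  k|5↦f(k): 5:1 1:1  a_5=2
n=6: 6·1 3·2 2·3 1·6  f→[1+1+1+1]=4
[q^8] f(8)=1,f(4)=1,f(2)=1,f(1)=1 ⇒ 4
n=18: 1·18 2·9 3·6 6·3 9·2 18·1  f→[1+1+1+1+1+1]=6
[q^20] f(20)=1,f(10)=1,f(5)=1,f(4)=1,f(2)=1,f(1)=1 ⇒ 6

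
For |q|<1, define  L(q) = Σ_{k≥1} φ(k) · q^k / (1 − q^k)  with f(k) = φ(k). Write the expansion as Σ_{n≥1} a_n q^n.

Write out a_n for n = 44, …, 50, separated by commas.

d|44:{1,2,4,11,22,44}  Σφ=1+1+2+10+10+20=44
q^45  k|45↦φ(k): 1:1 3:2 5:4 9:6 15:8 45:24  a_45=45
d|46:{1,2,23,46}  Σφ=1+1+22+22=46
n=47: 47·1 1·47  φ→[46+1]=47
n=48: 48·1 24·2 16·3 12·4 8·6 6·8 4·12 3·16 2·24 1·48  φ→[16+8+8+4+4+2+2+2+1+1]=48
[q^49] φ(1)=1,φ(7)=6,φ(49)=42 ⇒ 49
q^50  k|50↦φ(k): 50:20 25:20 10:4 5:4 2:1 1:1  a_50=50

44, 45, 46, 47, 48, 49, 50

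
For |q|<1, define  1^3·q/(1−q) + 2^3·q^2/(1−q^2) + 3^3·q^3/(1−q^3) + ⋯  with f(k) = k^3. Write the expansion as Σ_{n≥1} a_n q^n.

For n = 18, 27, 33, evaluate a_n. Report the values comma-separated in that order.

d|18:{18,9,6,3,2,1}  Σf=5832+729+216+27+8+1=6813
d|27:{1,3,9,27}  Σf=1+27+729+19683=20440
q^33  k|33↦f(k): 33:35937 11:1331 3:27 1:1  a_33=37296

6813, 20440, 37296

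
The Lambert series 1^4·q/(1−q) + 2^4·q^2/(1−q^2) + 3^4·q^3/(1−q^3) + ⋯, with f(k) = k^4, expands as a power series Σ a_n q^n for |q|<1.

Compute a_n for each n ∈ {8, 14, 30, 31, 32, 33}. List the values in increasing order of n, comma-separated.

4369, 40834, 872644, 923522, 1118481, 1200644

q^8  k|8↦f(k): 8:4096 4:256 2:16 1:1  a_8=4369
[q^14] f(1)=1,f(2)=16,f(7)=2401,f(14)=38416 ⇒ 40834
d|30:{1,2,3,5,6,10,15,30}  Σf=1+16+81+625+1296+10000+50625+810000=872644
[q^31] f(1)=1,f(31)=923521 ⇒ 923522
n=32: 32·1 16·2 8·4 4·8 2·16 1·32  f→[1048576+65536+4096+256+16+1]=1118481
n=33: 1·33 3·11 11·3 33·1  f→[1+81+14641+1185921]=1200644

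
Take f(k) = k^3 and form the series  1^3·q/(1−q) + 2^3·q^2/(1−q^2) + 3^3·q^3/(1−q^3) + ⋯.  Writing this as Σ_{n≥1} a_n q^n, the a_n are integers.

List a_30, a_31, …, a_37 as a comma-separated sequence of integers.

31752, 29792, 37449, 37296, 44226, 43344, 55261, 50654

n=30: 30·1 15·2 10·3 6·5 5·6 3·10 2·15 1·30  f→[27000+3375+1000+216+125+27+8+1]=31752
d|31:{1,31}  Σf=1+29791=29792
d|32:{32,16,8,4,2,1}  Σf=32768+4096+512+64+8+1=37449
n=33: 33·1 11·3 3·11 1·33  f→[35937+1331+27+1]=37296
q^34  k|34↦f(k): 34:39304 17:4913 2:8 1:1  a_34=44226
[q^35] f(1)=1,f(5)=125,f(7)=343,f(35)=42875 ⇒ 43344
n=36: 36·1 18·2 12·3 9·4 6·6 4·9 3·12 2·18 1·36  f→[46656+5832+1728+729+216+64+27+8+1]=55261
q^37  k|37↦f(k): 37:50653 1:1  a_37=50654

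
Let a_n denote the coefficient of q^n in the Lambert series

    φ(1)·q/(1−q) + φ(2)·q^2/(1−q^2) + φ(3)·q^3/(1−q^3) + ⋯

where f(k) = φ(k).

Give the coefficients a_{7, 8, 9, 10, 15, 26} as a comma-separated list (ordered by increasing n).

d|7:{1,7}  Σφ=1+6=7
q^8  k|8↦φ(k): 1:1 2:1 4:2 8:4  a_8=8
[q^9] φ(1)=1,φ(3)=2,φ(9)=6 ⇒ 9
[q^10] φ(1)=1,φ(2)=1,φ(5)=4,φ(10)=4 ⇒ 10
q^15  k|15↦φ(k): 15:8 5:4 3:2 1:1  a_15=15
d|26:{26,13,2,1}  Σφ=12+12+1+1=26

7, 8, 9, 10, 15, 26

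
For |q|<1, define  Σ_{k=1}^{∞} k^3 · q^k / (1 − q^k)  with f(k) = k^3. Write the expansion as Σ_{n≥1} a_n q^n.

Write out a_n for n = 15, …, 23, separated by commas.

n=15: 15·1 5·3 3·5 1·15  f→[3375+125+27+1]=3528
[q^16] f(16)=4096,f(8)=512,f(4)=64,f(2)=8,f(1)=1 ⇒ 4681
[q^17] f(1)=1,f(17)=4913 ⇒ 4914
d|18:{1,2,3,6,9,18}  Σf=1+8+27+216+729+5832=6813
q^19  k|19↦f(k): 1:1 19:6859  a_19=6860
q^20  k|20↦f(k): 1:1 2:8 4:64 5:125 10:1000 20:8000  a_20=9198
d|21:{21,7,3,1}  Σf=9261+343+27+1=9632
[q^22] f(22)=10648,f(11)=1331,f(2)=8,f(1)=1 ⇒ 11988
n=23: 23·1 1·23  f→[12167+1]=12168

3528, 4681, 4914, 6813, 6860, 9198, 9632, 11988, 12168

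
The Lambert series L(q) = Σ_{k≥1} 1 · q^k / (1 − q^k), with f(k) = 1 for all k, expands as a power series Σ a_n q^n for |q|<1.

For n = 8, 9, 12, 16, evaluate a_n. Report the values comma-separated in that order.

[q^8] f(8)=1,f(4)=1,f(2)=1,f(1)=1 ⇒ 4
[q^9] f(9)=1,f(3)=1,f(1)=1 ⇒ 3
[q^12] f(12)=1,f(6)=1,f(4)=1,f(3)=1,f(2)=1,f(1)=1 ⇒ 6
[q^16] f(16)=1,f(8)=1,f(4)=1,f(2)=1,f(1)=1 ⇒ 5

4, 3, 6, 5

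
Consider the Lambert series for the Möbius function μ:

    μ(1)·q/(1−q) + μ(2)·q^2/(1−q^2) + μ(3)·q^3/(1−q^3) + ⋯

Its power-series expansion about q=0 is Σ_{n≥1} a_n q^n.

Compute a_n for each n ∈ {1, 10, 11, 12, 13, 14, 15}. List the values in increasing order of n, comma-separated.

1, 0, 0, 0, 0, 0, 0

[q^1] μ(1)=1 ⇒ 1
n=10: 10·1 5·2 2·5 1·10  μ→[1+(-1)+(-1)+1]=0
q^11  k|11↦μ(k): 1:1 11:-1  a_11=0
n=12: 1·12 2·6 3·4 4·3 6·2 12·1  μ→[1+(-1)+(-1)+0+1+0]=0
[q^13] μ(1)=1,μ(13)=-1 ⇒ 0
d|14:{14,7,2,1}  Σμ=1+(-1)+(-1)+1=0
d|15:{1,3,5,15}  Σμ=1+(-1)+(-1)+1=0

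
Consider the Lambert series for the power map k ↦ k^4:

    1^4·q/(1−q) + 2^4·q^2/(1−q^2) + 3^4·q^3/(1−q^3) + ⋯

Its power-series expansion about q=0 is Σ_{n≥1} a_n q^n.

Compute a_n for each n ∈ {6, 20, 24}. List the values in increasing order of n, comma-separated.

1394, 170898, 358258

n=6: 6·1 3·2 2·3 1·6  f→[1296+81+16+1]=1394
n=20: 20·1 10·2 5·4 4·5 2·10 1·20  f→[160000+10000+625+256+16+1]=170898
[q^24] f(1)=1,f(2)=16,f(3)=81,f(4)=256,f(6)=1296,f(8)=4096,f(12)=20736,f(24)=331776 ⇒ 358258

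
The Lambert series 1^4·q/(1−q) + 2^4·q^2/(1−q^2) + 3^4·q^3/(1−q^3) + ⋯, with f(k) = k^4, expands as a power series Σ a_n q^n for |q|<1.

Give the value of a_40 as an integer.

a_40 = 2734994

[q^40] f(1)=1,f(2)=16,f(4)=256,f(5)=625,f(8)=4096,f(10)=10000,f(20)=160000,f(40)=2560000 ⇒ 2734994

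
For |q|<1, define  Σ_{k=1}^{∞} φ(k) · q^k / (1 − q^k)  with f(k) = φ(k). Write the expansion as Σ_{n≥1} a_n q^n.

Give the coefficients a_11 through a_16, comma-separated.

[q^11] φ(11)=10,φ(1)=1 ⇒ 11
q^12  k|12↦φ(k): 1:1 2:1 3:2 4:2 6:2 12:4  a_12=12
q^13  k|13↦φ(k): 13:12 1:1  a_13=13
q^14  k|14↦φ(k): 14:6 7:6 2:1 1:1  a_14=14
d|15:{1,3,5,15}  Σφ=1+2+4+8=15
n=16: 1·16 2·8 4·4 8·2 16·1  φ→[1+1+2+4+8]=16

11, 12, 13, 14, 15, 16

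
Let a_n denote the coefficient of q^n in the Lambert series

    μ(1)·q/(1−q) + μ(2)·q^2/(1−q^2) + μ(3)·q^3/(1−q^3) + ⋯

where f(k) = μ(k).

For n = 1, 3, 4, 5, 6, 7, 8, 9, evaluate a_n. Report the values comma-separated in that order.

1, 0, 0, 0, 0, 0, 0, 0

d|1:{1}  Σμ=1=1
[q^3] μ(1)=1,μ(3)=-1 ⇒ 0
q^4  k|4↦μ(k): 1:1 2:-1 4:0  a_4=0
q^5  k|5↦μ(k): 1:1 5:-1  a_5=0
d|6:{1,2,3,6}  Σμ=1+(-1)+(-1)+1=0
n=7: 1·7 7·1  μ→[1+(-1)]=0
[q^8] μ(1)=1,μ(2)=-1,μ(4)=0,μ(8)=0 ⇒ 0
d|9:{9,3,1}  Σμ=0+(-1)+1=0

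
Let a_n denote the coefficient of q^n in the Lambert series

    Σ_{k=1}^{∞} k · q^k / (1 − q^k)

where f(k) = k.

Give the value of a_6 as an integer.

a_6 = 12

n=6: 6·1 3·2 2·3 1·6  f→[6+3+2+1]=12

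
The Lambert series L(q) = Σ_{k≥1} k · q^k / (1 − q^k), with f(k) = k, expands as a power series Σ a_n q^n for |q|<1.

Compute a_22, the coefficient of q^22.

n=22: 22·1 11·2 2·11 1·22  f→[22+11+2+1]=36

a_22 = 36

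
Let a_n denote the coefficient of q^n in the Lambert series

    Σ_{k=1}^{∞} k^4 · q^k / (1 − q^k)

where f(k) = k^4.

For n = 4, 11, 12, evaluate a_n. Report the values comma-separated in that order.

n=4: 1·4 2·2 4·1  f→[1+16+256]=273
d|11:{1,11}  Σf=1+14641=14642
d|12:{1,2,3,4,6,12}  Σf=1+16+81+256+1296+20736=22386

273, 14642, 22386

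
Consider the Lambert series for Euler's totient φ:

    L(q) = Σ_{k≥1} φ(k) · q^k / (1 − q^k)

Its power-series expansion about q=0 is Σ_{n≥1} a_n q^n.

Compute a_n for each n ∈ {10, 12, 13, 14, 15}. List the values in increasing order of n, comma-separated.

q^10  k|10↦φ(k): 10:4 5:4 2:1 1:1  a_10=10
q^12  k|12↦φ(k): 1:1 2:1 3:2 4:2 6:2 12:4  a_12=12
[q^13] φ(13)=12,φ(1)=1 ⇒ 13
d|14:{14,7,2,1}  Σφ=6+6+1+1=14
n=15: 1·15 3·5 5·3 15·1  φ→[1+2+4+8]=15

10, 12, 13, 14, 15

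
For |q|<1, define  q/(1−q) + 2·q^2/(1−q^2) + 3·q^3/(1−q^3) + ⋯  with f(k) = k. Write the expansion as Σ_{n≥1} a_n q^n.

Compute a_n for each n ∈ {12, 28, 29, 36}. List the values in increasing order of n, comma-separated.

q^12  k|12↦f(k): 12:12 6:6 4:4 3:3 2:2 1:1  a_12=28
q^28  k|28↦f(k): 1:1 2:2 4:4 7:7 14:14 28:28  a_28=56
n=29: 29·1 1·29  f→[29+1]=30
[q^36] f(36)=36,f(18)=18,f(12)=12,f(9)=9,f(6)=6,f(4)=4,f(3)=3,f(2)=2,f(1)=1 ⇒ 91

28, 56, 30, 91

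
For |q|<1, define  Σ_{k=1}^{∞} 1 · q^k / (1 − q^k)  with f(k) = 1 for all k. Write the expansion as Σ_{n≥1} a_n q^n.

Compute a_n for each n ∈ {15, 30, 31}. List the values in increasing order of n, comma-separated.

q^15  k|15↦f(k): 15:1 5:1 3:1 1:1  a_15=4
[q^30] f(1)=1,f(2)=1,f(3)=1,f(5)=1,f(6)=1,f(10)=1,f(15)=1,f(30)=1 ⇒ 8
[q^31] f(31)=1,f(1)=1 ⇒ 2

4, 8, 2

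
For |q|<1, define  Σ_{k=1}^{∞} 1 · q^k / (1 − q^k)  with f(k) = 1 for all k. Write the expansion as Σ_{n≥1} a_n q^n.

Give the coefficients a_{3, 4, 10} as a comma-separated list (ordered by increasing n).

2, 3, 4

d|3:{3,1}  Σf=1+1=2
q^4  k|4↦f(k): 4:1 2:1 1:1  a_4=3
n=10: 1·10 2·5 5·2 10·1  f→[1+1+1+1]=4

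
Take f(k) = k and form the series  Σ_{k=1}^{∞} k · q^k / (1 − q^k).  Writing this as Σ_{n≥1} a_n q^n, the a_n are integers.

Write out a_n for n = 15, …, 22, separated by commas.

q^15  k|15↦f(k): 15:15 5:5 3:3 1:1  a_15=24
d|16:{16,8,4,2,1}  Σf=16+8+4+2+1=31
q^17  k|17↦f(k): 1:1 17:17  a_17=18
d|18:{18,9,6,3,2,1}  Σf=18+9+6+3+2+1=39
q^19  k|19↦f(k): 19:19 1:1  a_19=20
[q^20] f(1)=1,f(2)=2,f(4)=4,f(5)=5,f(10)=10,f(20)=20 ⇒ 42
q^21  k|21↦f(k): 1:1 3:3 7:7 21:21  a_21=32
n=22: 22·1 11·2 2·11 1·22  f→[22+11+2+1]=36

24, 31, 18, 39, 20, 42, 32, 36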